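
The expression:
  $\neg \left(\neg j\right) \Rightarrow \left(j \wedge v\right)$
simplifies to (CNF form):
$v \vee \neg j$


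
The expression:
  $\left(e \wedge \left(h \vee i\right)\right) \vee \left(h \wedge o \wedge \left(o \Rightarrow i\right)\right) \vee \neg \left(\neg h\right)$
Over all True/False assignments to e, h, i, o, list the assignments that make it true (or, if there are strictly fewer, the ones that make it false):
is false only for:
  e=False, h=False, i=False, o=False;
  e=False, h=False, i=False, o=True;
  e=False, h=False, i=True, o=False;
  e=False, h=False, i=True, o=True;
  e=True, h=False, i=False, o=False;
  e=True, h=False, i=False, o=True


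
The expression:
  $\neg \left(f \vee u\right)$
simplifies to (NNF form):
$\neg f \wedge \neg u$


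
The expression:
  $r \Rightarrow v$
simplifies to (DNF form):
$v \vee \neg r$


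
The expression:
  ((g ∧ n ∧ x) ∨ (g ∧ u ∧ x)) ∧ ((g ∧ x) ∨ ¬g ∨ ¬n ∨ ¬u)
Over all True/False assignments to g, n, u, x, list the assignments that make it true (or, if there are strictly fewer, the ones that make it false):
is true only for:
  g=True, n=False, u=True, x=True;
  g=True, n=True, u=False, x=True;
  g=True, n=True, u=True, x=True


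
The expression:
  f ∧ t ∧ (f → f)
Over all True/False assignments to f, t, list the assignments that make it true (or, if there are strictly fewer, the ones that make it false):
is true only for:
  f=True, t=True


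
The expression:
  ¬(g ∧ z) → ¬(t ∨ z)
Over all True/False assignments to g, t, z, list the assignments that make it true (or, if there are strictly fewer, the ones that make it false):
is true only for:
  g=False, t=False, z=False;
  g=True, t=False, z=False;
  g=True, t=False, z=True;
  g=True, t=True, z=True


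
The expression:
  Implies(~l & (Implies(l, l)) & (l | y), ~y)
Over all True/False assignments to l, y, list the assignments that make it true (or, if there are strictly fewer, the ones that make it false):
is false only for:
  l=False, y=True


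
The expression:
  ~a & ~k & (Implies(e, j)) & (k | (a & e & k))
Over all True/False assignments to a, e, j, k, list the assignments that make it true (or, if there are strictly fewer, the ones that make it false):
is never true.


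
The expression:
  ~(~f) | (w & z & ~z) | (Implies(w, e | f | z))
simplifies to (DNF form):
e | f | z | ~w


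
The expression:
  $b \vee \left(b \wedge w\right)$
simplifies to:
$b$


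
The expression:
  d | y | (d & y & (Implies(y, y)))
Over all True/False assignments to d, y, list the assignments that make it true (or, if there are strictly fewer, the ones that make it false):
is false only for:
  d=False, y=False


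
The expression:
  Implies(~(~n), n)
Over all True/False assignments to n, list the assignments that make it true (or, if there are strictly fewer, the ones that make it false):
is always true.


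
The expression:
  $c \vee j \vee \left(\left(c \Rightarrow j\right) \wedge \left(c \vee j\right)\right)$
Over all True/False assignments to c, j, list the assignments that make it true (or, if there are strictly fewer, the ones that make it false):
is false only for:
  c=False, j=False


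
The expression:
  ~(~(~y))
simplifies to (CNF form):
~y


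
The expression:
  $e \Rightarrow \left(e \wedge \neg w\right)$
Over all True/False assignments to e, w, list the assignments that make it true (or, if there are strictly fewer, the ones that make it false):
is false only for:
  e=True, w=True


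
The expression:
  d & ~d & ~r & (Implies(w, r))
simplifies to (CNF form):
False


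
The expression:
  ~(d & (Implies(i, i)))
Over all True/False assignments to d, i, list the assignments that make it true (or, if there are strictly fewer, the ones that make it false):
is true only for:
  d=False, i=False;
  d=False, i=True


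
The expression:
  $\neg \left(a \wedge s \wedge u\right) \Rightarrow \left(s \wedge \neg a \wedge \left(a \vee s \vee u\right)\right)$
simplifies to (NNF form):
$s \wedge \left(u \vee \neg a\right)$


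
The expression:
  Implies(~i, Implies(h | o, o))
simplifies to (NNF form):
i | o | ~h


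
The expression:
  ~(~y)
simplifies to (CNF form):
y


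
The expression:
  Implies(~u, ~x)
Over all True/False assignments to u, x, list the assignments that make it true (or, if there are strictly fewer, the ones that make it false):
is false only for:
  u=False, x=True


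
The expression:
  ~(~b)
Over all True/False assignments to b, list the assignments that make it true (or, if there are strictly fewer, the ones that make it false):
is true only for:
  b=True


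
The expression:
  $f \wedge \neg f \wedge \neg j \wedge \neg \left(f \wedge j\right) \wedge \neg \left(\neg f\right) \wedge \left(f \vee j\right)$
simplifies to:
$\text{False}$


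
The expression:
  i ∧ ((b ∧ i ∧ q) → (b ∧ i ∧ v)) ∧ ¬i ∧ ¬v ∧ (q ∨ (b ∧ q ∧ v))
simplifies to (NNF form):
False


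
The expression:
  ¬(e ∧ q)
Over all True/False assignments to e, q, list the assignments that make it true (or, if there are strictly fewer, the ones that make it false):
is false only for:
  e=True, q=True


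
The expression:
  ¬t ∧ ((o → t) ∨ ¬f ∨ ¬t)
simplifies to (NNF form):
¬t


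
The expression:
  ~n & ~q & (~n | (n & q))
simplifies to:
~n & ~q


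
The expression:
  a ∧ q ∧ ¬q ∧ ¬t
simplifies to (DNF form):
False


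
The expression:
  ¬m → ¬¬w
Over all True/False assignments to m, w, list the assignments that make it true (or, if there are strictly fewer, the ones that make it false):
is false only for:
  m=False, w=False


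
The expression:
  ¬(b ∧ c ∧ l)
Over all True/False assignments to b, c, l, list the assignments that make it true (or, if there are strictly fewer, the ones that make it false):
is false only for:
  b=True, c=True, l=True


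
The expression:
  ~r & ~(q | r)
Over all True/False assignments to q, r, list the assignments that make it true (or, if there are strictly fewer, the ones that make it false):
is true only for:
  q=False, r=False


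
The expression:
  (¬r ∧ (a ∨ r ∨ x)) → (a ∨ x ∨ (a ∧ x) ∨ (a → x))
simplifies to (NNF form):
True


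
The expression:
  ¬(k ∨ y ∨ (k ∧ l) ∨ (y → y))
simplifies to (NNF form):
False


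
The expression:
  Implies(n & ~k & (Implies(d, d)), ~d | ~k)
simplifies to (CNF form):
True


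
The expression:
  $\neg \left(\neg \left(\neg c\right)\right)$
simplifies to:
$\neg c$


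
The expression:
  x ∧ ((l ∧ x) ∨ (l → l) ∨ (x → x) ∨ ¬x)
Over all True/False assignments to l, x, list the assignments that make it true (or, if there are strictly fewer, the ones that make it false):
is true only for:
  l=False, x=True;
  l=True, x=True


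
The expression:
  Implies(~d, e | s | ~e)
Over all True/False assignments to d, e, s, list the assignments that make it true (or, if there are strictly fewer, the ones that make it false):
is always true.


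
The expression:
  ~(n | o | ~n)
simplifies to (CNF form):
False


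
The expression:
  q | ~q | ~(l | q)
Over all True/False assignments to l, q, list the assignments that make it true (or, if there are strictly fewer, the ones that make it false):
is always true.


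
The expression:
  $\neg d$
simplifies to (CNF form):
$\neg d$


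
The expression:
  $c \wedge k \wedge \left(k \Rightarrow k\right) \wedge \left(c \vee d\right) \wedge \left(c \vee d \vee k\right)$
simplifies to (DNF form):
$c \wedge k$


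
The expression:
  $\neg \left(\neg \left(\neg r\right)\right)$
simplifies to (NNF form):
$\neg r$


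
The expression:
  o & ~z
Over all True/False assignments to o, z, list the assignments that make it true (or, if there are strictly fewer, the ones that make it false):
is true only for:
  o=True, z=False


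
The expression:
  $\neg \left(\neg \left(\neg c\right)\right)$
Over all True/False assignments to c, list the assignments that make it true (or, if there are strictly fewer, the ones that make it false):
is true only for:
  c=False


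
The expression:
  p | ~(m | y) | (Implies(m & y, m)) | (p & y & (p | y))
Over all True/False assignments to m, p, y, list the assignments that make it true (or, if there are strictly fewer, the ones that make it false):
is always true.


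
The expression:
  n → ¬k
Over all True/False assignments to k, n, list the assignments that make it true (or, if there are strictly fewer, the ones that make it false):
is false only for:
  k=True, n=True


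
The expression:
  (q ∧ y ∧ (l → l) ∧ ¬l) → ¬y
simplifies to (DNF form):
l ∨ ¬q ∨ ¬y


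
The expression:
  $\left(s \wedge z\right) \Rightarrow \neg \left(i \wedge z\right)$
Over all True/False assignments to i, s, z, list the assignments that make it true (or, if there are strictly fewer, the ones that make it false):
is false only for:
  i=True, s=True, z=True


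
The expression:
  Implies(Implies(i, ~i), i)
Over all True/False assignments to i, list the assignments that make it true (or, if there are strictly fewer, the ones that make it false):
is true only for:
  i=True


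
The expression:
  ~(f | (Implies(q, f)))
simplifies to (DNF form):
q & ~f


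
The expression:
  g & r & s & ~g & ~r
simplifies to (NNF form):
False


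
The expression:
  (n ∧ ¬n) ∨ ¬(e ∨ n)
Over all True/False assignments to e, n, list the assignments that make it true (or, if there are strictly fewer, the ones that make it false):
is true only for:
  e=False, n=False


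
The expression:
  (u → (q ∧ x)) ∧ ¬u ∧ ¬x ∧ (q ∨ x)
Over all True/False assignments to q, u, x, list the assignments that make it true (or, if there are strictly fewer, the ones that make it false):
is true only for:
  q=True, u=False, x=False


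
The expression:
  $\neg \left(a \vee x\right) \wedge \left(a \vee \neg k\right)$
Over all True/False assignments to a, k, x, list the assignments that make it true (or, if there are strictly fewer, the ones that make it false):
is true only for:
  a=False, k=False, x=False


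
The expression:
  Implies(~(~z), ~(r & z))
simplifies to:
~r | ~z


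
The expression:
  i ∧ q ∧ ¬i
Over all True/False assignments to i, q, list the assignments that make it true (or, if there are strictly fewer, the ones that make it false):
is never true.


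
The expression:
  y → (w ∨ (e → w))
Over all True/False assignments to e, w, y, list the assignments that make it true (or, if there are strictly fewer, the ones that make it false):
is false only for:
  e=True, w=False, y=True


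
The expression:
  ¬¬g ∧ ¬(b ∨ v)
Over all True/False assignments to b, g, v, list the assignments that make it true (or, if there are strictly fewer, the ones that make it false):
is true only for:
  b=False, g=True, v=False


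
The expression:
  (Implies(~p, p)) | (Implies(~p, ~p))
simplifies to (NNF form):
True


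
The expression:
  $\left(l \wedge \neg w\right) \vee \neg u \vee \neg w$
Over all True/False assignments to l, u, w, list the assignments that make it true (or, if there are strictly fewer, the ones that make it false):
is false only for:
  l=False, u=True, w=True;
  l=True, u=True, w=True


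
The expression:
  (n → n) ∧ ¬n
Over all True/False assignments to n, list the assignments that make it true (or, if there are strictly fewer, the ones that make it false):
is true only for:
  n=False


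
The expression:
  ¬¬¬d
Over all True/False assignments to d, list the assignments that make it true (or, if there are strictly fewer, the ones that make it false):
is true only for:
  d=False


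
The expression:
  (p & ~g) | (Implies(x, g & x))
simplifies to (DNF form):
g | p | ~x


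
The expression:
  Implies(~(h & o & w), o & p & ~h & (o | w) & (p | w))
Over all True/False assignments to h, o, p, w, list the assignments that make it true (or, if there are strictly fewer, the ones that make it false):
is true only for:
  h=False, o=True, p=True, w=False;
  h=False, o=True, p=True, w=True;
  h=True, o=True, p=False, w=True;
  h=True, o=True, p=True, w=True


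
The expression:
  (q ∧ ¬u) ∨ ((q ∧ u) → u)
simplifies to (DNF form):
True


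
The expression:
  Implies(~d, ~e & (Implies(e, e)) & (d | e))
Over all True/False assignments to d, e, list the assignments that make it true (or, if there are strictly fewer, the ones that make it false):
is true only for:
  d=True, e=False;
  d=True, e=True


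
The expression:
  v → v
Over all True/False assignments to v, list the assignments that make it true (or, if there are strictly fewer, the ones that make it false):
is always true.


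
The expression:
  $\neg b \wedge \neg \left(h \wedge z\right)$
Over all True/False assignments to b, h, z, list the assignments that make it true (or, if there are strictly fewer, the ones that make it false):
is true only for:
  b=False, h=False, z=False;
  b=False, h=False, z=True;
  b=False, h=True, z=False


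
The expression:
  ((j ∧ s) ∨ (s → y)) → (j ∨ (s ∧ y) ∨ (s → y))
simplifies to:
True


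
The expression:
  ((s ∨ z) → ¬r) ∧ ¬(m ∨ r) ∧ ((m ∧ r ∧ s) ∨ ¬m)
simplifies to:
¬m ∧ ¬r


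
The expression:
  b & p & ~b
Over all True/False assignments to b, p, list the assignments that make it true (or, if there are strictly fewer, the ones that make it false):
is never true.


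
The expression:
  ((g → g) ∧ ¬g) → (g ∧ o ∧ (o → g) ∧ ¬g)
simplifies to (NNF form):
g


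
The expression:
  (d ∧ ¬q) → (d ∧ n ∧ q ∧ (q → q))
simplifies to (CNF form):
q ∨ ¬d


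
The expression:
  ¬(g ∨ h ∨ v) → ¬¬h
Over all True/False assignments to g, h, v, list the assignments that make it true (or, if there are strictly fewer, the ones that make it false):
is false only for:
  g=False, h=False, v=False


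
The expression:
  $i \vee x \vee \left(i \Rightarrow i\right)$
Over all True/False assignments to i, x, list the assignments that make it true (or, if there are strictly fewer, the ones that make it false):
is always true.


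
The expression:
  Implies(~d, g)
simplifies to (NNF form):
d | g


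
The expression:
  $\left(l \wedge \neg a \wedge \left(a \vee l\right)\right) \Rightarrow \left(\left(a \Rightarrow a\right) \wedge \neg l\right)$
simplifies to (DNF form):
$a \vee \neg l$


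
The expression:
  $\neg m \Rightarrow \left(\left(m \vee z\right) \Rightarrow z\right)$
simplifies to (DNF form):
$\text{True}$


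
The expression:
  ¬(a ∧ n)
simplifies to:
¬a ∨ ¬n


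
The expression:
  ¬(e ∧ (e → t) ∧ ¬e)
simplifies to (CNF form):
True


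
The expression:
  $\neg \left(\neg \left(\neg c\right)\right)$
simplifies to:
$\neg c$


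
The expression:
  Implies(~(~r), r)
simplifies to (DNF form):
True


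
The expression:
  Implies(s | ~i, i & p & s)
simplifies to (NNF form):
i & (p | ~s)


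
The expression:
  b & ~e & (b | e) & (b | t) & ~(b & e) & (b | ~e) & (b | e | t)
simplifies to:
b & ~e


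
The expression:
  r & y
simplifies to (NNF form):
r & y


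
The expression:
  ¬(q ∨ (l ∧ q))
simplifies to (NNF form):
¬q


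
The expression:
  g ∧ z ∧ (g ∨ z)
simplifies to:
g ∧ z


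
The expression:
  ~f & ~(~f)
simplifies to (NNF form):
False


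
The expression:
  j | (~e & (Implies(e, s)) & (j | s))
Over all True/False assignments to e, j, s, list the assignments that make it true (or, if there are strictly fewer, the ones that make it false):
is false only for:
  e=False, j=False, s=False;
  e=True, j=False, s=False;
  e=True, j=False, s=True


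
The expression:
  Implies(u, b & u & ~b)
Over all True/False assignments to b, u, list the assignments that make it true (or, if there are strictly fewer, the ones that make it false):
is true only for:
  b=False, u=False;
  b=True, u=False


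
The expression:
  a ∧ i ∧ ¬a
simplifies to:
False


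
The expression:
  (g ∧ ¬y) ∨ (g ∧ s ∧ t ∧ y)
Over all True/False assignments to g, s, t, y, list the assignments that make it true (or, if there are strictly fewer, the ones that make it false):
is true only for:
  g=True, s=False, t=False, y=False;
  g=True, s=False, t=True, y=False;
  g=True, s=True, t=False, y=False;
  g=True, s=True, t=True, y=False;
  g=True, s=True, t=True, y=True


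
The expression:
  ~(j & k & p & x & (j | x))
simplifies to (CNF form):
~j | ~k | ~p | ~x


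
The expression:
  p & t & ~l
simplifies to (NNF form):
p & t & ~l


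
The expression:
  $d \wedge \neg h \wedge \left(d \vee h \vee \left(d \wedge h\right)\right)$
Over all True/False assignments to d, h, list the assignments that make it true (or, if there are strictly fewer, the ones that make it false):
is true only for:
  d=True, h=False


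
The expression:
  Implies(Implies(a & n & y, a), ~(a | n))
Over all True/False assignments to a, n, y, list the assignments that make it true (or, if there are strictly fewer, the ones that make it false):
is true only for:
  a=False, n=False, y=False;
  a=False, n=False, y=True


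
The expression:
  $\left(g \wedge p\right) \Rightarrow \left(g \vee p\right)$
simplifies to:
$\text{True}$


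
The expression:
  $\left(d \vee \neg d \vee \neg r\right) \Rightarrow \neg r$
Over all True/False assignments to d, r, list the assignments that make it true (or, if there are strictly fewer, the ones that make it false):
is true only for:
  d=False, r=False;
  d=True, r=False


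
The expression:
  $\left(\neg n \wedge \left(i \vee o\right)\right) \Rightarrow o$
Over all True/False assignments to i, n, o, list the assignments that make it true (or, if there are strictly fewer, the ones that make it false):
is false only for:
  i=True, n=False, o=False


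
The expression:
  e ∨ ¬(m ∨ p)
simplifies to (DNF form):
e ∨ (¬m ∧ ¬p)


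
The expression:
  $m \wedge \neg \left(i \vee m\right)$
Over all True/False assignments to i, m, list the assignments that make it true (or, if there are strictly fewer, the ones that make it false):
is never true.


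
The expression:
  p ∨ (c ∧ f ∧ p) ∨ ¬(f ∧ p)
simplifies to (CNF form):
True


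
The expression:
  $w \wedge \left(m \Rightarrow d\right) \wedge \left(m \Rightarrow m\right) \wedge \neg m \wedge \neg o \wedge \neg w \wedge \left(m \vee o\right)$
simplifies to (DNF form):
$\text{False}$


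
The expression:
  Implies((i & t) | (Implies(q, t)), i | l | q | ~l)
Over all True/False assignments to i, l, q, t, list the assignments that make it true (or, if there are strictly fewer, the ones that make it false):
is always true.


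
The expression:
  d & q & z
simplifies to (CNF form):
d & q & z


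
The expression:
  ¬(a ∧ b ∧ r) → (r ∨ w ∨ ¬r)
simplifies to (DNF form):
True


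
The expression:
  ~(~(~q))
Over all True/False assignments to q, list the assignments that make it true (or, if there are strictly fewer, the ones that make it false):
is true only for:
  q=False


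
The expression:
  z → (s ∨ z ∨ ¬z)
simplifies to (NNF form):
True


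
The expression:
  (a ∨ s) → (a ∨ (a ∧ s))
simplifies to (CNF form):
a ∨ ¬s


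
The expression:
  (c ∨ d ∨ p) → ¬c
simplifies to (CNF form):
¬c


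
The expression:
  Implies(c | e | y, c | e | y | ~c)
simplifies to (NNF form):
True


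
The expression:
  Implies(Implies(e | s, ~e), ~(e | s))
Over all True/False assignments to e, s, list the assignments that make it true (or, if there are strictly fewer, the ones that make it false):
is false only for:
  e=False, s=True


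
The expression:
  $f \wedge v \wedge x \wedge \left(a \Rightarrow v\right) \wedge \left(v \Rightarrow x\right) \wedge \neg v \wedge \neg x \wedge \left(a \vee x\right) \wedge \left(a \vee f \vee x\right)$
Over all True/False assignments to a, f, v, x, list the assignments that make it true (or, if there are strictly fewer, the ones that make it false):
is never true.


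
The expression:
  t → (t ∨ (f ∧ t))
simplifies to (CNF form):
True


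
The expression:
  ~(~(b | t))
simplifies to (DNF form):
b | t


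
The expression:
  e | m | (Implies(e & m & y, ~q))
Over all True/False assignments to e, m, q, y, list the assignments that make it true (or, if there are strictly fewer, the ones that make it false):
is always true.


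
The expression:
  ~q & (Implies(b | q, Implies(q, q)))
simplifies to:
~q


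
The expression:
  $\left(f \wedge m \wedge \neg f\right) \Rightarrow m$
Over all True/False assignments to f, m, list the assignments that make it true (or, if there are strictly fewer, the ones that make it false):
is always true.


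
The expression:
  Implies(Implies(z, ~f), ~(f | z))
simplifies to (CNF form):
(f | ~z) & (z | ~f)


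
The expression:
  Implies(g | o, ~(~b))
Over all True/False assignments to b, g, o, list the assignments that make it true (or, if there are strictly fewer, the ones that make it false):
is false only for:
  b=False, g=False, o=True;
  b=False, g=True, o=False;
  b=False, g=True, o=True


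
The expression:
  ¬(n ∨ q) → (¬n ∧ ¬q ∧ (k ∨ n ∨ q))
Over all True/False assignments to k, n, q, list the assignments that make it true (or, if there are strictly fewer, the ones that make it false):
is false only for:
  k=False, n=False, q=False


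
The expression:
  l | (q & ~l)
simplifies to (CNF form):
l | q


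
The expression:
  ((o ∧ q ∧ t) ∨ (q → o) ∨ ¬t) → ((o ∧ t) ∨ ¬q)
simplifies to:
t ∨ ¬q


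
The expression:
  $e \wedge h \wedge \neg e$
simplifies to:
$\text{False}$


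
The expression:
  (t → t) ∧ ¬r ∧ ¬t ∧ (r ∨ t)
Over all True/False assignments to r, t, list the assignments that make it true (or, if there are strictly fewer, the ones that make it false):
is never true.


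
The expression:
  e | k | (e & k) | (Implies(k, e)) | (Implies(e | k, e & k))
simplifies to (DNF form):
True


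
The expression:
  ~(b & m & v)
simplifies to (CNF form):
~b | ~m | ~v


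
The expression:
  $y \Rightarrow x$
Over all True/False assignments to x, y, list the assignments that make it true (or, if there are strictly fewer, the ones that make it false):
is false only for:
  x=False, y=True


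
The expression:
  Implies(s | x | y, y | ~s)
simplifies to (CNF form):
y | ~s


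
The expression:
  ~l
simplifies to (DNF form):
~l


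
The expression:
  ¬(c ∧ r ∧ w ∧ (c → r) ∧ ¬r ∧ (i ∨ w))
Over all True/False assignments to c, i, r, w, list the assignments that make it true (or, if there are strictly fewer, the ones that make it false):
is always true.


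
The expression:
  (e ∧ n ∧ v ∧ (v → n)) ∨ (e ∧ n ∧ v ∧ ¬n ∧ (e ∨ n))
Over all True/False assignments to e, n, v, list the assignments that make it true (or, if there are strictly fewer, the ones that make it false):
is true only for:
  e=True, n=True, v=True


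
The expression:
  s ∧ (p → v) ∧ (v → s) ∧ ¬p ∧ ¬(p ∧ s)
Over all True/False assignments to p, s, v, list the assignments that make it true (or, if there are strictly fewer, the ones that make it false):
is true only for:
  p=False, s=True, v=False;
  p=False, s=True, v=True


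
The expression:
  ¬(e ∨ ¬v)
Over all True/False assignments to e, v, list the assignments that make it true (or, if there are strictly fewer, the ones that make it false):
is true only for:
  e=False, v=True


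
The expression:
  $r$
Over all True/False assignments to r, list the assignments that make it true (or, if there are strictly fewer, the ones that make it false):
is true only for:
  r=True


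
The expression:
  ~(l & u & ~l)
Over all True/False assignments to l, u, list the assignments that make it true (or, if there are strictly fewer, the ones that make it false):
is always true.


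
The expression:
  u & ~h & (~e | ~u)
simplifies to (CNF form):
u & ~e & ~h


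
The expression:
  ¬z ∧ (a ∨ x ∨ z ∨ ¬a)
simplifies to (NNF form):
¬z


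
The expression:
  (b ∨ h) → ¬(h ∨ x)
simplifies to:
¬h ∧ (¬b ∨ ¬x)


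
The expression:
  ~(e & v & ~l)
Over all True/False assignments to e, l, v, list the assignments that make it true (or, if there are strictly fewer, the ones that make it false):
is false only for:
  e=True, l=False, v=True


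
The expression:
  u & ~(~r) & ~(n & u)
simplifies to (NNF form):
r & u & ~n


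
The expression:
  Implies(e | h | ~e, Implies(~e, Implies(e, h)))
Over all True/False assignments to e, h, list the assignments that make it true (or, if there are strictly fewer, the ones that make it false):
is always true.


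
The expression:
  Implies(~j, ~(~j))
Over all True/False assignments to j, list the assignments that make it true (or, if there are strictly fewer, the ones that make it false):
is true only for:
  j=True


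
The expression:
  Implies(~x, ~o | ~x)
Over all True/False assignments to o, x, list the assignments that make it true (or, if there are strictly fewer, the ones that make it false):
is always true.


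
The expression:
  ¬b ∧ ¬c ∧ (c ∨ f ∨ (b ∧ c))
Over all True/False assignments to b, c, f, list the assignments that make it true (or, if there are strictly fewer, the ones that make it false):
is true only for:
  b=False, c=False, f=True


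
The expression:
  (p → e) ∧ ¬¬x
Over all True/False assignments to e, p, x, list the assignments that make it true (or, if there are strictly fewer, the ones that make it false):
is true only for:
  e=False, p=False, x=True;
  e=True, p=False, x=True;
  e=True, p=True, x=True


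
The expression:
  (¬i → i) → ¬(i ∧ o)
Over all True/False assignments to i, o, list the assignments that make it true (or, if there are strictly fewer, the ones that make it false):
is false only for:
  i=True, o=True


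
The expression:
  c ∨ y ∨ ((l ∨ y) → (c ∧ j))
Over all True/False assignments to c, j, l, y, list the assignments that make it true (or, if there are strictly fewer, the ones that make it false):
is false only for:
  c=False, j=False, l=True, y=False;
  c=False, j=True, l=True, y=False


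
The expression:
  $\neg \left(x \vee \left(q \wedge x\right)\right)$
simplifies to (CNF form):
$\neg x$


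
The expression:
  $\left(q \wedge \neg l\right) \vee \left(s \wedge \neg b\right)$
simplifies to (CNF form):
$\left(q \vee s\right) \wedge \left(q \vee \neg b\right) \wedge \left(s \vee \neg l\right) \wedge \left(\neg b \vee \neg l\right)$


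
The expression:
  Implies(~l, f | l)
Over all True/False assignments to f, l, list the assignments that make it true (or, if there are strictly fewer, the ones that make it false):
is false only for:
  f=False, l=False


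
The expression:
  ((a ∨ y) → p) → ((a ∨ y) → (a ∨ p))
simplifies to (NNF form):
True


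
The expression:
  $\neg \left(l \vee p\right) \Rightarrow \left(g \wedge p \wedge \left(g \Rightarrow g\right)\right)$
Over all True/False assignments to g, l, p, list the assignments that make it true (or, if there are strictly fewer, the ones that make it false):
is false only for:
  g=False, l=False, p=False;
  g=True, l=False, p=False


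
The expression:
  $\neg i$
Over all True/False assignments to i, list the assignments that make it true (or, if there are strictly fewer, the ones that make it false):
is true only for:
  i=False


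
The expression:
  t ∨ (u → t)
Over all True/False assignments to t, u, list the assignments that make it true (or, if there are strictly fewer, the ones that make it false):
is false only for:
  t=False, u=True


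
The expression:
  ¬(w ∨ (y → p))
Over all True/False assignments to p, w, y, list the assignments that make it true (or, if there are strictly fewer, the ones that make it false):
is true only for:
  p=False, w=False, y=True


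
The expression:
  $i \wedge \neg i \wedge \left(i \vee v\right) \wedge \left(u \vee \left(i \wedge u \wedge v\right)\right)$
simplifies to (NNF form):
$\text{False}$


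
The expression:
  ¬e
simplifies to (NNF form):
¬e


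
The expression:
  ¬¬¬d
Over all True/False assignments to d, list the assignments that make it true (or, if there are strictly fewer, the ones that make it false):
is true only for:
  d=False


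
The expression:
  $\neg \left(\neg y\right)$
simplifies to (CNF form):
$y$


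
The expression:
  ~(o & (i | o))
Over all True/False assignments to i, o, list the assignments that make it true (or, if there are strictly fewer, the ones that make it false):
is true only for:
  i=False, o=False;
  i=True, o=False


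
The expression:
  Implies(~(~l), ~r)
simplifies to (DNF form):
~l | ~r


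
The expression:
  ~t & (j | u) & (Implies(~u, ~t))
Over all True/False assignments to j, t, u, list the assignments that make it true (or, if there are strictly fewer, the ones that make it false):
is true only for:
  j=False, t=False, u=True;
  j=True, t=False, u=False;
  j=True, t=False, u=True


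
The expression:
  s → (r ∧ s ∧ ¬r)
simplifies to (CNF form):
¬s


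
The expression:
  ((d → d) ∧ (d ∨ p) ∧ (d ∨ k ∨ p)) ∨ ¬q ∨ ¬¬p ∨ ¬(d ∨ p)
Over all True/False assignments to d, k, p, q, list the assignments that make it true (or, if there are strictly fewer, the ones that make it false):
is always true.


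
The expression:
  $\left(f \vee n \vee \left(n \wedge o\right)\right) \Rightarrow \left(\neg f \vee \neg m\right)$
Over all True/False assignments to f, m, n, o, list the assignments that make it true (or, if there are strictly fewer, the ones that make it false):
is false only for:
  f=True, m=True, n=False, o=False;
  f=True, m=True, n=False, o=True;
  f=True, m=True, n=True, o=False;
  f=True, m=True, n=True, o=True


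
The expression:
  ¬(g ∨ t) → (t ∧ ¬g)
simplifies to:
g ∨ t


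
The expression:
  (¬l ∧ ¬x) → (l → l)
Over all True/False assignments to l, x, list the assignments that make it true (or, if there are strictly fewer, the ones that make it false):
is always true.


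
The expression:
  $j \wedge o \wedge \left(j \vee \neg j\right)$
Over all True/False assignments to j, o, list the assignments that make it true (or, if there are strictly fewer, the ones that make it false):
is true only for:
  j=True, o=True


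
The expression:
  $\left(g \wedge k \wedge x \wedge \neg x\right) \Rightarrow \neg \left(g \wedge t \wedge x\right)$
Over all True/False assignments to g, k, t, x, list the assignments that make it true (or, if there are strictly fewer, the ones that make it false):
is always true.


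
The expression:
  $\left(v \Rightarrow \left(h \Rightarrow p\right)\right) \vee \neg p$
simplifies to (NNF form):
$\text{True}$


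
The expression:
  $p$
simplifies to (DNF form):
$p$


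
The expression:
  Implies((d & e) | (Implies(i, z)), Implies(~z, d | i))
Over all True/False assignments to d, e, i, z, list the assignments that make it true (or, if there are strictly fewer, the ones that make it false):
is false only for:
  d=False, e=False, i=False, z=False;
  d=False, e=True, i=False, z=False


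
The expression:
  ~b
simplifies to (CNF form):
~b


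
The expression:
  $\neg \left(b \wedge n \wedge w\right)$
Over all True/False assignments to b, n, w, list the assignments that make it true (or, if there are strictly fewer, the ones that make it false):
is false only for:
  b=True, n=True, w=True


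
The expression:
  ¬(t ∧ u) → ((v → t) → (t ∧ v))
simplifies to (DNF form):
v ∨ (t ∧ u)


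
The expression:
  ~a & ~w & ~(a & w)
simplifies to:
~a & ~w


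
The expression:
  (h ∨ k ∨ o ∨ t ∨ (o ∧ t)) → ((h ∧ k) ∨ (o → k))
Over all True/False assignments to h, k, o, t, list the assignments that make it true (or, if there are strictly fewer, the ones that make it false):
is false only for:
  h=False, k=False, o=True, t=False;
  h=False, k=False, o=True, t=True;
  h=True, k=False, o=True, t=False;
  h=True, k=False, o=True, t=True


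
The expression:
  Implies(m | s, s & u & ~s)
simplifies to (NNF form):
~m & ~s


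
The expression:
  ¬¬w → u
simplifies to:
u ∨ ¬w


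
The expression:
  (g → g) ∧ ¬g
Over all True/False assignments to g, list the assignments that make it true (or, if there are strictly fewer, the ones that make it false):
is true only for:
  g=False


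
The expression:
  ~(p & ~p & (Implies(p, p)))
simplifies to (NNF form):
True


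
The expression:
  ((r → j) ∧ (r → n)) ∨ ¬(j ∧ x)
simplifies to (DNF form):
n ∨ ¬j ∨ ¬r ∨ ¬x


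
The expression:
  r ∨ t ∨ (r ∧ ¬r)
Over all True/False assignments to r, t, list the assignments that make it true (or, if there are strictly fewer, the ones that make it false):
is false only for:
  r=False, t=False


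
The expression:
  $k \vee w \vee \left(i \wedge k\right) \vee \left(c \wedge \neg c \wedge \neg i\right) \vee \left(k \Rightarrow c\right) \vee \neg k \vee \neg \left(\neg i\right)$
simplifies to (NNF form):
$\text{True}$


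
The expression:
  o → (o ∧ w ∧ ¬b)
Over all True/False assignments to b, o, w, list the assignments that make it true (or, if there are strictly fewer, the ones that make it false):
is false only for:
  b=False, o=True, w=False;
  b=True, o=True, w=False;
  b=True, o=True, w=True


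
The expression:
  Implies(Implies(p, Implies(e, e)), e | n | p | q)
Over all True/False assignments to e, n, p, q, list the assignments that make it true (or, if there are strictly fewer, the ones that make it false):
is false only for:
  e=False, n=False, p=False, q=False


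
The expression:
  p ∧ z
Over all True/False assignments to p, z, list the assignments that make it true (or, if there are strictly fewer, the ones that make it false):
is true only for:
  p=True, z=True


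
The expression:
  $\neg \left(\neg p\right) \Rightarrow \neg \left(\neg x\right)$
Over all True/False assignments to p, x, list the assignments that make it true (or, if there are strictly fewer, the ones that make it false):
is false only for:
  p=True, x=False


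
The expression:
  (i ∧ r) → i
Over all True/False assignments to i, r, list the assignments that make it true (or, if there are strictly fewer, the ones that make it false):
is always true.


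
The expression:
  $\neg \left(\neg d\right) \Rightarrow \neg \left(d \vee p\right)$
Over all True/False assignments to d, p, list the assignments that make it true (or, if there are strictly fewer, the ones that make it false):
is true only for:
  d=False, p=False;
  d=False, p=True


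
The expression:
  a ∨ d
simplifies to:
a ∨ d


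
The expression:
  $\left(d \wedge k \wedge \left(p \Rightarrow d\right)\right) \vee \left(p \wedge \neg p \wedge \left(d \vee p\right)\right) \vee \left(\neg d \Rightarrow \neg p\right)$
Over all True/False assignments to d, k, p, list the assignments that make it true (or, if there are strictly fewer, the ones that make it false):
is false only for:
  d=False, k=False, p=True;
  d=False, k=True, p=True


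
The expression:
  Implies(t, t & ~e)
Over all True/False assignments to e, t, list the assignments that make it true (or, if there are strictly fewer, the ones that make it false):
is false only for:
  e=True, t=True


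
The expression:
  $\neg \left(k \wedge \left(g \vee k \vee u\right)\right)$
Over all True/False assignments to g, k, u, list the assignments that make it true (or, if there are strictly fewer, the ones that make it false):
is true only for:
  g=False, k=False, u=False;
  g=False, k=False, u=True;
  g=True, k=False, u=False;
  g=True, k=False, u=True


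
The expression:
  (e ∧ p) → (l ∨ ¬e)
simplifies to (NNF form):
l ∨ ¬e ∨ ¬p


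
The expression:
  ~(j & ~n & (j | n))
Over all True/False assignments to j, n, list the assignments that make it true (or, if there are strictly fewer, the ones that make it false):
is false only for:
  j=True, n=False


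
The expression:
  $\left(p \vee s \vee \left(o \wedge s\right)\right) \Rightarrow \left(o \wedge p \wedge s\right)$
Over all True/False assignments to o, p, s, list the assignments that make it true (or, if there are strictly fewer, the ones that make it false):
is true only for:
  o=False, p=False, s=False;
  o=True, p=False, s=False;
  o=True, p=True, s=True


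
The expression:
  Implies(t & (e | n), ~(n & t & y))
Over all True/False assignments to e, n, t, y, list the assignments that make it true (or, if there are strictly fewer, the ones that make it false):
is false only for:
  e=False, n=True, t=True, y=True;
  e=True, n=True, t=True, y=True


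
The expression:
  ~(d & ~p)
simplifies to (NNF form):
p | ~d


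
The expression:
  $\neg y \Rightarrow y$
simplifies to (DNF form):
$y$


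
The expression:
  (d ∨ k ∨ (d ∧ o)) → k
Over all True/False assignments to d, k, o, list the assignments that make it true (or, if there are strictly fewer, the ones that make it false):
is false only for:
  d=True, k=False, o=False;
  d=True, k=False, o=True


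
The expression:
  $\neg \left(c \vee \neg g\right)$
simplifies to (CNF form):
$g \wedge \neg c$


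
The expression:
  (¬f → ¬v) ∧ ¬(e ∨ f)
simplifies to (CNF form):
¬e ∧ ¬f ∧ ¬v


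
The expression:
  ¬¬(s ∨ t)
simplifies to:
s ∨ t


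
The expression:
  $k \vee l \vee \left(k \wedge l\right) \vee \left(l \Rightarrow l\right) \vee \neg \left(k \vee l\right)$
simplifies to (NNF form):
$\text{True}$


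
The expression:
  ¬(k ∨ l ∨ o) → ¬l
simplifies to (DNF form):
True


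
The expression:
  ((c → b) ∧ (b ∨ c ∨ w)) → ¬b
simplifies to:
¬b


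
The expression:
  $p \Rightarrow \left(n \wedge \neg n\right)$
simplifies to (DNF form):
$\neg p$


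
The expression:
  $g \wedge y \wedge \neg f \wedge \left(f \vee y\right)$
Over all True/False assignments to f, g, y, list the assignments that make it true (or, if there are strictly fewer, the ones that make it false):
is true only for:
  f=False, g=True, y=True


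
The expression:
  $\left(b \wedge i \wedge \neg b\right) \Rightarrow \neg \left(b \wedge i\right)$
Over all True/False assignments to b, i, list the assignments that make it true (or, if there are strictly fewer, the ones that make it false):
is always true.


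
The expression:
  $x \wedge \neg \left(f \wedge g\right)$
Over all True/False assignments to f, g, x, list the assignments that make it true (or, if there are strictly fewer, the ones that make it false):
is true only for:
  f=False, g=False, x=True;
  f=False, g=True, x=True;
  f=True, g=False, x=True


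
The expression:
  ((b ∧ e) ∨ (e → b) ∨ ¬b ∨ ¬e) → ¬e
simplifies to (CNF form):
¬e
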